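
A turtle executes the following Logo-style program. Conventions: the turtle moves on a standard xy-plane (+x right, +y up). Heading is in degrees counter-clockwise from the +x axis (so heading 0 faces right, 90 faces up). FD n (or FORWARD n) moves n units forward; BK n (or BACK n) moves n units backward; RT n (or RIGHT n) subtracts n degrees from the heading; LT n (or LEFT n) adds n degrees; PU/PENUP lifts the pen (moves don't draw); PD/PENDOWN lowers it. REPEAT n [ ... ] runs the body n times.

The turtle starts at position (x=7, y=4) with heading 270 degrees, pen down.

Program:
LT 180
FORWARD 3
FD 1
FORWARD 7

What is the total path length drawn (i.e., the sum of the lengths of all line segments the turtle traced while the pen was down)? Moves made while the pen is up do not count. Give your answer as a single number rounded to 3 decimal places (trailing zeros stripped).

Answer: 11

Derivation:
Executing turtle program step by step:
Start: pos=(7,4), heading=270, pen down
LT 180: heading 270 -> 90
FD 3: (7,4) -> (7,7) [heading=90, draw]
FD 1: (7,7) -> (7,8) [heading=90, draw]
FD 7: (7,8) -> (7,15) [heading=90, draw]
Final: pos=(7,15), heading=90, 3 segment(s) drawn

Segment lengths:
  seg 1: (7,4) -> (7,7), length = 3
  seg 2: (7,7) -> (7,8), length = 1
  seg 3: (7,8) -> (7,15), length = 7
Total = 11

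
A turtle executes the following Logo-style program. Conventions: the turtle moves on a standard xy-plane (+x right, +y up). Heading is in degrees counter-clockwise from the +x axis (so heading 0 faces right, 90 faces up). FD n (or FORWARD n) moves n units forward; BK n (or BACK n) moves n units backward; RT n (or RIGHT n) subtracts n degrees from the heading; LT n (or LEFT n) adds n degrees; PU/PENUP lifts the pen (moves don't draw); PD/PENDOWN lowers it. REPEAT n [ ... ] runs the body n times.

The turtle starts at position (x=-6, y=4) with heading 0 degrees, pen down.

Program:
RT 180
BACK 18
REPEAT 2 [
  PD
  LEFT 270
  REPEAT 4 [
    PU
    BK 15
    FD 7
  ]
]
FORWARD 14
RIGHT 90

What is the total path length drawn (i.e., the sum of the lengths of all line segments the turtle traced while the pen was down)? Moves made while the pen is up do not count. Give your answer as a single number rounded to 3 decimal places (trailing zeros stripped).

Executing turtle program step by step:
Start: pos=(-6,4), heading=0, pen down
RT 180: heading 0 -> 180
BK 18: (-6,4) -> (12,4) [heading=180, draw]
REPEAT 2 [
  -- iteration 1/2 --
  PD: pen down
  LT 270: heading 180 -> 90
  REPEAT 4 [
    -- iteration 1/4 --
    PU: pen up
    BK 15: (12,4) -> (12,-11) [heading=90, move]
    FD 7: (12,-11) -> (12,-4) [heading=90, move]
    -- iteration 2/4 --
    PU: pen up
    BK 15: (12,-4) -> (12,-19) [heading=90, move]
    FD 7: (12,-19) -> (12,-12) [heading=90, move]
    -- iteration 3/4 --
    PU: pen up
    BK 15: (12,-12) -> (12,-27) [heading=90, move]
    FD 7: (12,-27) -> (12,-20) [heading=90, move]
    -- iteration 4/4 --
    PU: pen up
    BK 15: (12,-20) -> (12,-35) [heading=90, move]
    FD 7: (12,-35) -> (12,-28) [heading=90, move]
  ]
  -- iteration 2/2 --
  PD: pen down
  LT 270: heading 90 -> 0
  REPEAT 4 [
    -- iteration 1/4 --
    PU: pen up
    BK 15: (12,-28) -> (-3,-28) [heading=0, move]
    FD 7: (-3,-28) -> (4,-28) [heading=0, move]
    -- iteration 2/4 --
    PU: pen up
    BK 15: (4,-28) -> (-11,-28) [heading=0, move]
    FD 7: (-11,-28) -> (-4,-28) [heading=0, move]
    -- iteration 3/4 --
    PU: pen up
    BK 15: (-4,-28) -> (-19,-28) [heading=0, move]
    FD 7: (-19,-28) -> (-12,-28) [heading=0, move]
    -- iteration 4/4 --
    PU: pen up
    BK 15: (-12,-28) -> (-27,-28) [heading=0, move]
    FD 7: (-27,-28) -> (-20,-28) [heading=0, move]
  ]
]
FD 14: (-20,-28) -> (-6,-28) [heading=0, move]
RT 90: heading 0 -> 270
Final: pos=(-6,-28), heading=270, 1 segment(s) drawn

Segment lengths:
  seg 1: (-6,4) -> (12,4), length = 18
Total = 18

Answer: 18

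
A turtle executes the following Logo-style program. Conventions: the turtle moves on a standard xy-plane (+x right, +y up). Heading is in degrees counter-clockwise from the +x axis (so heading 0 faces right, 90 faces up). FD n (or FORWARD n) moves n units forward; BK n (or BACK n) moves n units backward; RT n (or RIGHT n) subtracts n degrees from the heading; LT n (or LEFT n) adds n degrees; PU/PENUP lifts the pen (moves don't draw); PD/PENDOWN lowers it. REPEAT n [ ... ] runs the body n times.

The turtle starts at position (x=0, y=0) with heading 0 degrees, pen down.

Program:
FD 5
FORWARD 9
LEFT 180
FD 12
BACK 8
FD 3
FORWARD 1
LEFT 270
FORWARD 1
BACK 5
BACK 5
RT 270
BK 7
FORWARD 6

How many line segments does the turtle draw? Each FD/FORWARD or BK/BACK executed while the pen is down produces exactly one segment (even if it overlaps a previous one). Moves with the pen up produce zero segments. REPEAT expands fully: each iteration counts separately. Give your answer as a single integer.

Executing turtle program step by step:
Start: pos=(0,0), heading=0, pen down
FD 5: (0,0) -> (5,0) [heading=0, draw]
FD 9: (5,0) -> (14,0) [heading=0, draw]
LT 180: heading 0 -> 180
FD 12: (14,0) -> (2,0) [heading=180, draw]
BK 8: (2,0) -> (10,0) [heading=180, draw]
FD 3: (10,0) -> (7,0) [heading=180, draw]
FD 1: (7,0) -> (6,0) [heading=180, draw]
LT 270: heading 180 -> 90
FD 1: (6,0) -> (6,1) [heading=90, draw]
BK 5: (6,1) -> (6,-4) [heading=90, draw]
BK 5: (6,-4) -> (6,-9) [heading=90, draw]
RT 270: heading 90 -> 180
BK 7: (6,-9) -> (13,-9) [heading=180, draw]
FD 6: (13,-9) -> (7,-9) [heading=180, draw]
Final: pos=(7,-9), heading=180, 11 segment(s) drawn
Segments drawn: 11

Answer: 11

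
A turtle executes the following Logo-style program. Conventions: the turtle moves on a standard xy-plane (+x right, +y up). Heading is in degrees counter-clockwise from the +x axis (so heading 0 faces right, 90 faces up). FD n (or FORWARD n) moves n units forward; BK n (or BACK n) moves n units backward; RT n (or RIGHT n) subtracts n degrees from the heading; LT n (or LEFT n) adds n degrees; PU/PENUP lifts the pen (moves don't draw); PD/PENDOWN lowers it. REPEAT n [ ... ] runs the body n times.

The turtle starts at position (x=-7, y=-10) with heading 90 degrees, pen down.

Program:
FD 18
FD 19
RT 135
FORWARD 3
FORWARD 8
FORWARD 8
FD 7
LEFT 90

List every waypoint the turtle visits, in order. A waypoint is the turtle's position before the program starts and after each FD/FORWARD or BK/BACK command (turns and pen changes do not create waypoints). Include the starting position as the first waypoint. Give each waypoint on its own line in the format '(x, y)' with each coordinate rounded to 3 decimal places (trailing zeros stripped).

Answer: (-7, -10)
(-7, 8)
(-7, 27)
(-4.879, 24.879)
(0.778, 19.222)
(6.435, 13.565)
(11.385, 8.615)

Derivation:
Executing turtle program step by step:
Start: pos=(-7,-10), heading=90, pen down
FD 18: (-7,-10) -> (-7,8) [heading=90, draw]
FD 19: (-7,8) -> (-7,27) [heading=90, draw]
RT 135: heading 90 -> 315
FD 3: (-7,27) -> (-4.879,24.879) [heading=315, draw]
FD 8: (-4.879,24.879) -> (0.778,19.222) [heading=315, draw]
FD 8: (0.778,19.222) -> (6.435,13.565) [heading=315, draw]
FD 7: (6.435,13.565) -> (11.385,8.615) [heading=315, draw]
LT 90: heading 315 -> 45
Final: pos=(11.385,8.615), heading=45, 6 segment(s) drawn
Waypoints (7 total):
(-7, -10)
(-7, 8)
(-7, 27)
(-4.879, 24.879)
(0.778, 19.222)
(6.435, 13.565)
(11.385, 8.615)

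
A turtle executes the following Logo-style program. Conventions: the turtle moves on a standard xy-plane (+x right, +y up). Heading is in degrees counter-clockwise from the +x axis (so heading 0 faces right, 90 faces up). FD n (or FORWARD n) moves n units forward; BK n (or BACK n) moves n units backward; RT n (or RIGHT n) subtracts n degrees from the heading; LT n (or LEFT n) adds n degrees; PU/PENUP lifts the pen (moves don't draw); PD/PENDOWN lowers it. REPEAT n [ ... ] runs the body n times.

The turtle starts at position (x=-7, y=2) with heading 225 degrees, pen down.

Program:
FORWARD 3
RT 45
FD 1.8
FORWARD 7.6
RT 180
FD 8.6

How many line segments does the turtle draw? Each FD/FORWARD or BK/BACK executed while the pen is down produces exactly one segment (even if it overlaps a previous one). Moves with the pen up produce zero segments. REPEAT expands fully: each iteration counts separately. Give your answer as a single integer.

Executing turtle program step by step:
Start: pos=(-7,2), heading=225, pen down
FD 3: (-7,2) -> (-9.121,-0.121) [heading=225, draw]
RT 45: heading 225 -> 180
FD 1.8: (-9.121,-0.121) -> (-10.921,-0.121) [heading=180, draw]
FD 7.6: (-10.921,-0.121) -> (-18.521,-0.121) [heading=180, draw]
RT 180: heading 180 -> 0
FD 8.6: (-18.521,-0.121) -> (-9.921,-0.121) [heading=0, draw]
Final: pos=(-9.921,-0.121), heading=0, 4 segment(s) drawn
Segments drawn: 4

Answer: 4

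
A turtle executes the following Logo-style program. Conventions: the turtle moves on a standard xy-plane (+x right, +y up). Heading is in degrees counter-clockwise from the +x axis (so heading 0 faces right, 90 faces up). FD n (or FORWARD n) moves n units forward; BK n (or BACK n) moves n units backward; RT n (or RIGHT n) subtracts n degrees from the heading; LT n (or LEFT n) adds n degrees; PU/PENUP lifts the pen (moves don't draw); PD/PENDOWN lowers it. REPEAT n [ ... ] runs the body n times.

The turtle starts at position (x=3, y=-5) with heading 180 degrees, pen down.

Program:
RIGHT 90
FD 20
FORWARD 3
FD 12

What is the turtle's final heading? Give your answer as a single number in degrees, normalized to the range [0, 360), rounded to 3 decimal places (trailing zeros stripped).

Executing turtle program step by step:
Start: pos=(3,-5), heading=180, pen down
RT 90: heading 180 -> 90
FD 20: (3,-5) -> (3,15) [heading=90, draw]
FD 3: (3,15) -> (3,18) [heading=90, draw]
FD 12: (3,18) -> (3,30) [heading=90, draw]
Final: pos=(3,30), heading=90, 3 segment(s) drawn

Answer: 90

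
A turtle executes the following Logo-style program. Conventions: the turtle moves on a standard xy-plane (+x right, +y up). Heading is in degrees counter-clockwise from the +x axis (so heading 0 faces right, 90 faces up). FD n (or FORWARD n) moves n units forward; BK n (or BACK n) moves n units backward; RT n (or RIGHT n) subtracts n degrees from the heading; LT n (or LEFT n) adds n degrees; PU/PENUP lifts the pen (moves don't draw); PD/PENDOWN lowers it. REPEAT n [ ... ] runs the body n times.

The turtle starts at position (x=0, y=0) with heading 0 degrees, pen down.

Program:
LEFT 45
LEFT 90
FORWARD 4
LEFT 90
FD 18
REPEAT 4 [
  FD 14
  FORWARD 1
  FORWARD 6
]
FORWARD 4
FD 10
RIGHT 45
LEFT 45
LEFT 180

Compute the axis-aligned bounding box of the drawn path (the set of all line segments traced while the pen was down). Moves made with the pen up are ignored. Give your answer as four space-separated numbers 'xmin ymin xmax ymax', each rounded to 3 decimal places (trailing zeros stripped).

Executing turtle program step by step:
Start: pos=(0,0), heading=0, pen down
LT 45: heading 0 -> 45
LT 90: heading 45 -> 135
FD 4: (0,0) -> (-2.828,2.828) [heading=135, draw]
LT 90: heading 135 -> 225
FD 18: (-2.828,2.828) -> (-15.556,-9.899) [heading=225, draw]
REPEAT 4 [
  -- iteration 1/4 --
  FD 14: (-15.556,-9.899) -> (-25.456,-19.799) [heading=225, draw]
  FD 1: (-25.456,-19.799) -> (-26.163,-20.506) [heading=225, draw]
  FD 6: (-26.163,-20.506) -> (-30.406,-24.749) [heading=225, draw]
  -- iteration 2/4 --
  FD 14: (-30.406,-24.749) -> (-40.305,-34.648) [heading=225, draw]
  FD 1: (-40.305,-34.648) -> (-41.012,-35.355) [heading=225, draw]
  FD 6: (-41.012,-35.355) -> (-45.255,-39.598) [heading=225, draw]
  -- iteration 3/4 --
  FD 14: (-45.255,-39.598) -> (-55.154,-49.497) [heading=225, draw]
  FD 1: (-55.154,-49.497) -> (-55.861,-50.205) [heading=225, draw]
  FD 6: (-55.861,-50.205) -> (-60.104,-54.447) [heading=225, draw]
  -- iteration 4/4 --
  FD 14: (-60.104,-54.447) -> (-70.004,-64.347) [heading=225, draw]
  FD 1: (-70.004,-64.347) -> (-70.711,-65.054) [heading=225, draw]
  FD 6: (-70.711,-65.054) -> (-74.953,-69.296) [heading=225, draw]
]
FD 4: (-74.953,-69.296) -> (-77.782,-72.125) [heading=225, draw]
FD 10: (-77.782,-72.125) -> (-84.853,-79.196) [heading=225, draw]
RT 45: heading 225 -> 180
LT 45: heading 180 -> 225
LT 180: heading 225 -> 45
Final: pos=(-84.853,-79.196), heading=45, 16 segment(s) drawn

Segment endpoints: x in {-84.853, -77.782, -74.953, -70.711, -70.004, -60.104, -55.861, -55.154, -45.255, -41.012, -40.305, -30.406, -26.163, -25.456, -15.556, -2.828, 0}, y in {-79.196, -72.125, -69.296, -65.054, -64.347, -54.447, -50.205, -49.497, -39.598, -35.355, -34.648, -24.749, -20.506, -19.799, -9.899, 0, 2.828}
xmin=-84.853, ymin=-79.196, xmax=0, ymax=2.828

Answer: -84.853 -79.196 0 2.828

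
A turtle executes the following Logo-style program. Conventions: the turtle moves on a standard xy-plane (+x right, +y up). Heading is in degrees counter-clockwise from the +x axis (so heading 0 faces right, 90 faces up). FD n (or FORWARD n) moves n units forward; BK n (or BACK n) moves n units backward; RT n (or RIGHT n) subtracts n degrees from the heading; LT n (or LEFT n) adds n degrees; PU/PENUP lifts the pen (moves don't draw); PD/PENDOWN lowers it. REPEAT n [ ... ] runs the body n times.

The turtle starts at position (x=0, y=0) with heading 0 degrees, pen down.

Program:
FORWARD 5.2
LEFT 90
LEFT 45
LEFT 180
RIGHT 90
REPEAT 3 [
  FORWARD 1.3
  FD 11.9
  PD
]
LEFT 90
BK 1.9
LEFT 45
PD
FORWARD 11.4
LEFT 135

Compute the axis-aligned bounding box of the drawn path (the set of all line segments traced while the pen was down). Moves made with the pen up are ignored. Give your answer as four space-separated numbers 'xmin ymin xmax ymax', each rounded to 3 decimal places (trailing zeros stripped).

Executing turtle program step by step:
Start: pos=(0,0), heading=0, pen down
FD 5.2: (0,0) -> (5.2,0) [heading=0, draw]
LT 90: heading 0 -> 90
LT 45: heading 90 -> 135
LT 180: heading 135 -> 315
RT 90: heading 315 -> 225
REPEAT 3 [
  -- iteration 1/3 --
  FD 1.3: (5.2,0) -> (4.281,-0.919) [heading=225, draw]
  FD 11.9: (4.281,-0.919) -> (-4.134,-9.334) [heading=225, draw]
  PD: pen down
  -- iteration 2/3 --
  FD 1.3: (-4.134,-9.334) -> (-5.053,-10.253) [heading=225, draw]
  FD 11.9: (-5.053,-10.253) -> (-13.468,-18.668) [heading=225, draw]
  PD: pen down
  -- iteration 3/3 --
  FD 1.3: (-13.468,-18.668) -> (-14.387,-19.587) [heading=225, draw]
  FD 11.9: (-14.387,-19.587) -> (-22.801,-28.001) [heading=225, draw]
  PD: pen down
]
LT 90: heading 225 -> 315
BK 1.9: (-22.801,-28.001) -> (-24.145,-26.658) [heading=315, draw]
LT 45: heading 315 -> 0
PD: pen down
FD 11.4: (-24.145,-26.658) -> (-12.745,-26.658) [heading=0, draw]
LT 135: heading 0 -> 135
Final: pos=(-12.745,-26.658), heading=135, 9 segment(s) drawn

Segment endpoints: x in {-24.145, -22.801, -14.387, -13.468, -12.745, -5.053, -4.134, 0, 4.281, 5.2}, y in {-28.001, -26.658, -26.658, -19.587, -18.668, -10.253, -9.334, -0.919, 0}
xmin=-24.145, ymin=-28.001, xmax=5.2, ymax=0

Answer: -24.145 -28.001 5.2 0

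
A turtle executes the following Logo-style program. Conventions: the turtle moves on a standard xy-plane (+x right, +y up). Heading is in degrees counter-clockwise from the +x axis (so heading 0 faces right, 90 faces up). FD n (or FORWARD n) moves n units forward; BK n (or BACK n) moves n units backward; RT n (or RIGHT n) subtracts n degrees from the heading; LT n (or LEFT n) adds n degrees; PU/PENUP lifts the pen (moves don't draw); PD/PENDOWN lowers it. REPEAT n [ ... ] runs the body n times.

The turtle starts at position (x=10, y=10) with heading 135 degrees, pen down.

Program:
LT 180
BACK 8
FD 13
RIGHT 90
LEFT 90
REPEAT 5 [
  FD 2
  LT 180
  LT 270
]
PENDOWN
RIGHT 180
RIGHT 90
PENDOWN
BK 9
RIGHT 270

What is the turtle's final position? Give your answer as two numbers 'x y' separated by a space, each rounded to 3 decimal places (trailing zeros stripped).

Answer: 21.314 -1.314

Derivation:
Executing turtle program step by step:
Start: pos=(10,10), heading=135, pen down
LT 180: heading 135 -> 315
BK 8: (10,10) -> (4.343,15.657) [heading=315, draw]
FD 13: (4.343,15.657) -> (13.536,6.464) [heading=315, draw]
RT 90: heading 315 -> 225
LT 90: heading 225 -> 315
REPEAT 5 [
  -- iteration 1/5 --
  FD 2: (13.536,6.464) -> (14.95,5.05) [heading=315, draw]
  LT 180: heading 315 -> 135
  LT 270: heading 135 -> 45
  -- iteration 2/5 --
  FD 2: (14.95,5.05) -> (16.364,6.464) [heading=45, draw]
  LT 180: heading 45 -> 225
  LT 270: heading 225 -> 135
  -- iteration 3/5 --
  FD 2: (16.364,6.464) -> (14.95,7.879) [heading=135, draw]
  LT 180: heading 135 -> 315
  LT 270: heading 315 -> 225
  -- iteration 4/5 --
  FD 2: (14.95,7.879) -> (13.536,6.464) [heading=225, draw]
  LT 180: heading 225 -> 45
  LT 270: heading 45 -> 315
  -- iteration 5/5 --
  FD 2: (13.536,6.464) -> (14.95,5.05) [heading=315, draw]
  LT 180: heading 315 -> 135
  LT 270: heading 135 -> 45
]
PD: pen down
RT 180: heading 45 -> 225
RT 90: heading 225 -> 135
PD: pen down
BK 9: (14.95,5.05) -> (21.314,-1.314) [heading=135, draw]
RT 270: heading 135 -> 225
Final: pos=(21.314,-1.314), heading=225, 8 segment(s) drawn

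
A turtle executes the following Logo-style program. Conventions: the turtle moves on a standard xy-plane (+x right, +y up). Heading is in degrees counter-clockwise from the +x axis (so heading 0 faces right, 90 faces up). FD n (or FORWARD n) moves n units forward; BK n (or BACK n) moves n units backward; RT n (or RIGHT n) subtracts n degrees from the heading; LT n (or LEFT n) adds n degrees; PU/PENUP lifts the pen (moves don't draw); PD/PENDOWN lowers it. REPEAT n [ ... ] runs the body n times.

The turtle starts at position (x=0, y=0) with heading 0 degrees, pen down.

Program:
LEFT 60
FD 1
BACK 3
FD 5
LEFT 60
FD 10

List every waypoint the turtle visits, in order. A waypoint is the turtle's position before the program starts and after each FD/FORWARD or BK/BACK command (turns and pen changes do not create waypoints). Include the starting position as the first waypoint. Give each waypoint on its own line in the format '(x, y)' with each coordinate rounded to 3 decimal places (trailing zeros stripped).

Answer: (0, 0)
(0.5, 0.866)
(-1, -1.732)
(1.5, 2.598)
(-3.5, 11.258)

Derivation:
Executing turtle program step by step:
Start: pos=(0,0), heading=0, pen down
LT 60: heading 0 -> 60
FD 1: (0,0) -> (0.5,0.866) [heading=60, draw]
BK 3: (0.5,0.866) -> (-1,-1.732) [heading=60, draw]
FD 5: (-1,-1.732) -> (1.5,2.598) [heading=60, draw]
LT 60: heading 60 -> 120
FD 10: (1.5,2.598) -> (-3.5,11.258) [heading=120, draw]
Final: pos=(-3.5,11.258), heading=120, 4 segment(s) drawn
Waypoints (5 total):
(0, 0)
(0.5, 0.866)
(-1, -1.732)
(1.5, 2.598)
(-3.5, 11.258)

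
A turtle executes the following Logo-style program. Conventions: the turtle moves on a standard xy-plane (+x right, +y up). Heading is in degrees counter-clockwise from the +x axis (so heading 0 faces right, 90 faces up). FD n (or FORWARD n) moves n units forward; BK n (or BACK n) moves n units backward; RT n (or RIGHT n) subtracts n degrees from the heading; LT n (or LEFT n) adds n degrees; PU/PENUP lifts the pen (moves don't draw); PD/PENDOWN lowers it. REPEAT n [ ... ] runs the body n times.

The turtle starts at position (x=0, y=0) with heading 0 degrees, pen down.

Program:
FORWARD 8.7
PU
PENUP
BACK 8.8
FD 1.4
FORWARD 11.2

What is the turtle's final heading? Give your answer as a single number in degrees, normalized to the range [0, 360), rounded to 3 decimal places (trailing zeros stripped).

Executing turtle program step by step:
Start: pos=(0,0), heading=0, pen down
FD 8.7: (0,0) -> (8.7,0) [heading=0, draw]
PU: pen up
PU: pen up
BK 8.8: (8.7,0) -> (-0.1,0) [heading=0, move]
FD 1.4: (-0.1,0) -> (1.3,0) [heading=0, move]
FD 11.2: (1.3,0) -> (12.5,0) [heading=0, move]
Final: pos=(12.5,0), heading=0, 1 segment(s) drawn

Answer: 0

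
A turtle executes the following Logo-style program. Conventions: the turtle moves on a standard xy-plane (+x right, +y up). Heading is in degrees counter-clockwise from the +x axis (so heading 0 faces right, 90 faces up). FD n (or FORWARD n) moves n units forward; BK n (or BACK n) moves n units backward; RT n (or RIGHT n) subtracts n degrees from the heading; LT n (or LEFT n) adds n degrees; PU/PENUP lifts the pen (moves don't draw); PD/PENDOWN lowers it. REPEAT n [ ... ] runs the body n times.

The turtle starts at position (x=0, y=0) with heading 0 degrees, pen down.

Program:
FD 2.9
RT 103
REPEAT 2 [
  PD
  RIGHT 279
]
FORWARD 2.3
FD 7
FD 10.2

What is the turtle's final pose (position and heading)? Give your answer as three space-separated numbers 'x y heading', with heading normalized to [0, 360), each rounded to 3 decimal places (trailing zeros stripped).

Answer: 12.943 16.715 59

Derivation:
Executing turtle program step by step:
Start: pos=(0,0), heading=0, pen down
FD 2.9: (0,0) -> (2.9,0) [heading=0, draw]
RT 103: heading 0 -> 257
REPEAT 2 [
  -- iteration 1/2 --
  PD: pen down
  RT 279: heading 257 -> 338
  -- iteration 2/2 --
  PD: pen down
  RT 279: heading 338 -> 59
]
FD 2.3: (2.9,0) -> (4.085,1.971) [heading=59, draw]
FD 7: (4.085,1.971) -> (7.69,7.972) [heading=59, draw]
FD 10.2: (7.69,7.972) -> (12.943,16.715) [heading=59, draw]
Final: pos=(12.943,16.715), heading=59, 4 segment(s) drawn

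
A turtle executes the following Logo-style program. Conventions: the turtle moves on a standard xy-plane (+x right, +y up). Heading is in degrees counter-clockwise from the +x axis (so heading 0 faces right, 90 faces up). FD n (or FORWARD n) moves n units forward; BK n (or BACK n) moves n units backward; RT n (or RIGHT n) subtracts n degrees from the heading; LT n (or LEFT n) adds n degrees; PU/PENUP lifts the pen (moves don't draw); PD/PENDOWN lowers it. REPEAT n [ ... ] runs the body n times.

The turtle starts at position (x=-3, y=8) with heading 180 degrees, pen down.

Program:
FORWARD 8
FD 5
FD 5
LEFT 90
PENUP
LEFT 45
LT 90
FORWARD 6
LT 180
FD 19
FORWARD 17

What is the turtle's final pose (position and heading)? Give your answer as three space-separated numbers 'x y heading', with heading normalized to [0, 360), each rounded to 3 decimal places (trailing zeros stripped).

Executing turtle program step by step:
Start: pos=(-3,8), heading=180, pen down
FD 8: (-3,8) -> (-11,8) [heading=180, draw]
FD 5: (-11,8) -> (-16,8) [heading=180, draw]
FD 5: (-16,8) -> (-21,8) [heading=180, draw]
LT 90: heading 180 -> 270
PU: pen up
LT 45: heading 270 -> 315
LT 90: heading 315 -> 45
FD 6: (-21,8) -> (-16.757,12.243) [heading=45, move]
LT 180: heading 45 -> 225
FD 19: (-16.757,12.243) -> (-30.192,-1.192) [heading=225, move]
FD 17: (-30.192,-1.192) -> (-42.213,-13.213) [heading=225, move]
Final: pos=(-42.213,-13.213), heading=225, 3 segment(s) drawn

Answer: -42.213 -13.213 225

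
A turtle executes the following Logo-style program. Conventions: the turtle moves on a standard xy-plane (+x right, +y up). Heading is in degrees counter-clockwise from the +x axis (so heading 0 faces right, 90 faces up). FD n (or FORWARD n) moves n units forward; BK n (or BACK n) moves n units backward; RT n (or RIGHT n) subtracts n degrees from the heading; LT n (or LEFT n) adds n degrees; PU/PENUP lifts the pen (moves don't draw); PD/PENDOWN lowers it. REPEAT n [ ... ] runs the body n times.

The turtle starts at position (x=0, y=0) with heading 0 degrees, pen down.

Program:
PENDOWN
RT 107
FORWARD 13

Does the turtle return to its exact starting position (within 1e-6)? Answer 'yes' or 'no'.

Answer: no

Derivation:
Executing turtle program step by step:
Start: pos=(0,0), heading=0, pen down
PD: pen down
RT 107: heading 0 -> 253
FD 13: (0,0) -> (-3.801,-12.432) [heading=253, draw]
Final: pos=(-3.801,-12.432), heading=253, 1 segment(s) drawn

Start position: (0, 0)
Final position: (-3.801, -12.432)
Distance = 13; >= 1e-6 -> NOT closed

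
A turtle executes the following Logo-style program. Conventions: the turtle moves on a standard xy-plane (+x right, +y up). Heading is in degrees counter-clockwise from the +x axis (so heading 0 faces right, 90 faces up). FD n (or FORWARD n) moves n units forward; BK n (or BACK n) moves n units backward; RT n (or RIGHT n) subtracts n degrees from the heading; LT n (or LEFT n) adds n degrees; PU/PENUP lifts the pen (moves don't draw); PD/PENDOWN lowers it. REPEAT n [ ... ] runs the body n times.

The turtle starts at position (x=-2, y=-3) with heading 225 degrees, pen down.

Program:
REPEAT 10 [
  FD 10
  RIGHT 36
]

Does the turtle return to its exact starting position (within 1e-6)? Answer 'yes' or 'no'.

Executing turtle program step by step:
Start: pos=(-2,-3), heading=225, pen down
REPEAT 10 [
  -- iteration 1/10 --
  FD 10: (-2,-3) -> (-9.071,-10.071) [heading=225, draw]
  RT 36: heading 225 -> 189
  -- iteration 2/10 --
  FD 10: (-9.071,-10.071) -> (-18.948,-11.635) [heading=189, draw]
  RT 36: heading 189 -> 153
  -- iteration 3/10 --
  FD 10: (-18.948,-11.635) -> (-27.858,-7.096) [heading=153, draw]
  RT 36: heading 153 -> 117
  -- iteration 4/10 --
  FD 10: (-27.858,-7.096) -> (-32.398,1.815) [heading=117, draw]
  RT 36: heading 117 -> 81
  -- iteration 5/10 --
  FD 10: (-32.398,1.815) -> (-30.834,11.691) [heading=81, draw]
  RT 36: heading 81 -> 45
  -- iteration 6/10 --
  FD 10: (-30.834,11.691) -> (-23.763,18.763) [heading=45, draw]
  RT 36: heading 45 -> 9
  -- iteration 7/10 --
  FD 10: (-23.763,18.763) -> (-13.886,20.327) [heading=9, draw]
  RT 36: heading 9 -> 333
  -- iteration 8/10 --
  FD 10: (-13.886,20.327) -> (-4.976,15.787) [heading=333, draw]
  RT 36: heading 333 -> 297
  -- iteration 9/10 --
  FD 10: (-4.976,15.787) -> (-0.436,6.877) [heading=297, draw]
  RT 36: heading 297 -> 261
  -- iteration 10/10 --
  FD 10: (-0.436,6.877) -> (-2,-3) [heading=261, draw]
  RT 36: heading 261 -> 225
]
Final: pos=(-2,-3), heading=225, 10 segment(s) drawn

Start position: (-2, -3)
Final position: (-2, -3)
Distance = 0; < 1e-6 -> CLOSED

Answer: yes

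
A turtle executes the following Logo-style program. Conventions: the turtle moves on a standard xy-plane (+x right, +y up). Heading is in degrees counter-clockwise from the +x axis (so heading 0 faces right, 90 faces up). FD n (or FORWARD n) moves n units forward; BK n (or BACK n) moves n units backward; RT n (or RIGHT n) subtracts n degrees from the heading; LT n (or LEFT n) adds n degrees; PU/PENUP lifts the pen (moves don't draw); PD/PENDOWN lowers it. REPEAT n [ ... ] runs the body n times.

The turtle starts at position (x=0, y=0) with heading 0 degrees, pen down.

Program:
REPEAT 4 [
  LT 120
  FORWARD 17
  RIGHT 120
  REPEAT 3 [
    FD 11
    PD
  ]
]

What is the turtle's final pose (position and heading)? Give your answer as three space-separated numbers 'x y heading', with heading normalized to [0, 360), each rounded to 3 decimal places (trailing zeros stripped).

Answer: 98 58.89 0

Derivation:
Executing turtle program step by step:
Start: pos=(0,0), heading=0, pen down
REPEAT 4 [
  -- iteration 1/4 --
  LT 120: heading 0 -> 120
  FD 17: (0,0) -> (-8.5,14.722) [heading=120, draw]
  RT 120: heading 120 -> 0
  REPEAT 3 [
    -- iteration 1/3 --
    FD 11: (-8.5,14.722) -> (2.5,14.722) [heading=0, draw]
    PD: pen down
    -- iteration 2/3 --
    FD 11: (2.5,14.722) -> (13.5,14.722) [heading=0, draw]
    PD: pen down
    -- iteration 3/3 --
    FD 11: (13.5,14.722) -> (24.5,14.722) [heading=0, draw]
    PD: pen down
  ]
  -- iteration 2/4 --
  LT 120: heading 0 -> 120
  FD 17: (24.5,14.722) -> (16,29.445) [heading=120, draw]
  RT 120: heading 120 -> 0
  REPEAT 3 [
    -- iteration 1/3 --
    FD 11: (16,29.445) -> (27,29.445) [heading=0, draw]
    PD: pen down
    -- iteration 2/3 --
    FD 11: (27,29.445) -> (38,29.445) [heading=0, draw]
    PD: pen down
    -- iteration 3/3 --
    FD 11: (38,29.445) -> (49,29.445) [heading=0, draw]
    PD: pen down
  ]
  -- iteration 3/4 --
  LT 120: heading 0 -> 120
  FD 17: (49,29.445) -> (40.5,44.167) [heading=120, draw]
  RT 120: heading 120 -> 0
  REPEAT 3 [
    -- iteration 1/3 --
    FD 11: (40.5,44.167) -> (51.5,44.167) [heading=0, draw]
    PD: pen down
    -- iteration 2/3 --
    FD 11: (51.5,44.167) -> (62.5,44.167) [heading=0, draw]
    PD: pen down
    -- iteration 3/3 --
    FD 11: (62.5,44.167) -> (73.5,44.167) [heading=0, draw]
    PD: pen down
  ]
  -- iteration 4/4 --
  LT 120: heading 0 -> 120
  FD 17: (73.5,44.167) -> (65,58.89) [heading=120, draw]
  RT 120: heading 120 -> 0
  REPEAT 3 [
    -- iteration 1/3 --
    FD 11: (65,58.89) -> (76,58.89) [heading=0, draw]
    PD: pen down
    -- iteration 2/3 --
    FD 11: (76,58.89) -> (87,58.89) [heading=0, draw]
    PD: pen down
    -- iteration 3/3 --
    FD 11: (87,58.89) -> (98,58.89) [heading=0, draw]
    PD: pen down
  ]
]
Final: pos=(98,58.89), heading=0, 16 segment(s) drawn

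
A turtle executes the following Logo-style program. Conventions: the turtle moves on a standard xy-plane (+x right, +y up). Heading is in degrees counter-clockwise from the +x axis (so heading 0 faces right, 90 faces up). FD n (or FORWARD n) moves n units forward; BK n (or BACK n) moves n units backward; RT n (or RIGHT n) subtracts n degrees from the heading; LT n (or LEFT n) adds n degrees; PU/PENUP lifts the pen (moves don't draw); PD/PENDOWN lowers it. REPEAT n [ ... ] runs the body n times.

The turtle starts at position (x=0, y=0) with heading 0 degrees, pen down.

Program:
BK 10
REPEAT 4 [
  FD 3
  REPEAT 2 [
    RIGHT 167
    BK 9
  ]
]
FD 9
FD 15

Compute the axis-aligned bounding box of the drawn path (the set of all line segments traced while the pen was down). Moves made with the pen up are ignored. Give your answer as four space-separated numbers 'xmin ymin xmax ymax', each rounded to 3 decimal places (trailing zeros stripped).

Executing turtle program step by step:
Start: pos=(0,0), heading=0, pen down
BK 10: (0,0) -> (-10,0) [heading=0, draw]
REPEAT 4 [
  -- iteration 1/4 --
  FD 3: (-10,0) -> (-7,0) [heading=0, draw]
  REPEAT 2 [
    -- iteration 1/2 --
    RT 167: heading 0 -> 193
    BK 9: (-7,0) -> (1.769,2.025) [heading=193, draw]
    -- iteration 2/2 --
    RT 167: heading 193 -> 26
    BK 9: (1.769,2.025) -> (-6.32,-1.921) [heading=26, draw]
  ]
  -- iteration 2/4 --
  FD 3: (-6.32,-1.921) -> (-3.623,-0.606) [heading=26, draw]
  REPEAT 2 [
    -- iteration 1/2 --
    RT 167: heading 26 -> 219
    BK 9: (-3.623,-0.606) -> (3.371,5.058) [heading=219, draw]
    -- iteration 2/2 --
    RT 167: heading 219 -> 52
    BK 9: (3.371,5.058) -> (-2.17,-2.034) [heading=52, draw]
  ]
  -- iteration 3/4 --
  FD 3: (-2.17,-2.034) -> (-0.323,0.33) [heading=52, draw]
  REPEAT 2 [
    -- iteration 1/2 --
    RT 167: heading 52 -> 245
    BK 9: (-0.323,0.33) -> (3.48,8.487) [heading=245, draw]
    -- iteration 2/2 --
    RT 167: heading 245 -> 78
    BK 9: (3.48,8.487) -> (1.609,-0.316) [heading=78, draw]
  ]
  -- iteration 4/4 --
  FD 3: (1.609,-0.316) -> (2.233,2.618) [heading=78, draw]
  REPEAT 2 [
    -- iteration 1/2 --
    RT 167: heading 78 -> 271
    BK 9: (2.233,2.618) -> (2.076,11.617) [heading=271, draw]
    -- iteration 2/2 --
    RT 167: heading 271 -> 104
    BK 9: (2.076,11.617) -> (4.253,2.884) [heading=104, draw]
  ]
]
FD 9: (4.253,2.884) -> (2.076,11.617) [heading=104, draw]
FD 15: (2.076,11.617) -> (-1.553,26.171) [heading=104, draw]
Final: pos=(-1.553,26.171), heading=104, 15 segment(s) drawn

Segment endpoints: x in {-10, -7, -6.32, -3.623, -2.17, -1.553, -0.323, 0, 1.609, 1.769, 2.076, 2.076, 2.233, 3.371, 3.48, 4.253}, y in {-2.034, -1.921, -0.606, -0.316, 0, 0.33, 2.025, 2.618, 2.884, 5.058, 8.487, 11.617, 26.171}
xmin=-10, ymin=-2.034, xmax=4.253, ymax=26.171

Answer: -10 -2.034 4.253 26.171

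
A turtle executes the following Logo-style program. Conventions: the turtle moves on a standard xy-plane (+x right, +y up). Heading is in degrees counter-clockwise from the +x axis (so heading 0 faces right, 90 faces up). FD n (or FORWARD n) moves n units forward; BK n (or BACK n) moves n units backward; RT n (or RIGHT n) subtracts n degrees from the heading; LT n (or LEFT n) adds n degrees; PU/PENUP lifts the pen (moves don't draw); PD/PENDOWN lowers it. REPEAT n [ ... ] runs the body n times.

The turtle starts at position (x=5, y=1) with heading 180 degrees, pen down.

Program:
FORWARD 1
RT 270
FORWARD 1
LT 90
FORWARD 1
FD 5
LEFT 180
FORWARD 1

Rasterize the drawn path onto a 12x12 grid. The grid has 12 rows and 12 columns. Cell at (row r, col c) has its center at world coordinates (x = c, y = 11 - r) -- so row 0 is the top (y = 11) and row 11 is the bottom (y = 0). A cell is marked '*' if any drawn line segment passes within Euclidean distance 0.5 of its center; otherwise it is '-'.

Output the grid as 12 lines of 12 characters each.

Answer: ------------
------------
------------
------------
------------
------------
------------
------------
------------
------------
----**------
----*******-

Derivation:
Segment 0: (5,1) -> (4,1)
Segment 1: (4,1) -> (4,0)
Segment 2: (4,0) -> (5,0)
Segment 3: (5,0) -> (10,0)
Segment 4: (10,0) -> (9,0)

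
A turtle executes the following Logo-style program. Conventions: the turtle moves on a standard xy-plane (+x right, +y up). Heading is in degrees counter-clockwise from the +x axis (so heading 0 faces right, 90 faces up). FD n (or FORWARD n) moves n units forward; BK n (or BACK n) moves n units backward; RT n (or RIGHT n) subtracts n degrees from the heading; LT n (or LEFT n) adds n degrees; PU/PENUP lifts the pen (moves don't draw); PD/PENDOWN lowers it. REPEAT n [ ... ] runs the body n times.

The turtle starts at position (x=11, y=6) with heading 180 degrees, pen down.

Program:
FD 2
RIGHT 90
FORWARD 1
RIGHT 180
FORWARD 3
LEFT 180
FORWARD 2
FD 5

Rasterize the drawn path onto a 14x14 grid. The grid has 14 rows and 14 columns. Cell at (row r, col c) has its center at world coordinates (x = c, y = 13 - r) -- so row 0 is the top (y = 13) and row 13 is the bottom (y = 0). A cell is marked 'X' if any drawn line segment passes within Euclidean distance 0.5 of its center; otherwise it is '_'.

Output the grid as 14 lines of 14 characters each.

Answer: ______________
______________
_________X____
_________X____
_________X____
_________X____
_________X____
_________XXX__
_________X____
_________X____
______________
______________
______________
______________

Derivation:
Segment 0: (11,6) -> (9,6)
Segment 1: (9,6) -> (9,7)
Segment 2: (9,7) -> (9,4)
Segment 3: (9,4) -> (9,6)
Segment 4: (9,6) -> (9,11)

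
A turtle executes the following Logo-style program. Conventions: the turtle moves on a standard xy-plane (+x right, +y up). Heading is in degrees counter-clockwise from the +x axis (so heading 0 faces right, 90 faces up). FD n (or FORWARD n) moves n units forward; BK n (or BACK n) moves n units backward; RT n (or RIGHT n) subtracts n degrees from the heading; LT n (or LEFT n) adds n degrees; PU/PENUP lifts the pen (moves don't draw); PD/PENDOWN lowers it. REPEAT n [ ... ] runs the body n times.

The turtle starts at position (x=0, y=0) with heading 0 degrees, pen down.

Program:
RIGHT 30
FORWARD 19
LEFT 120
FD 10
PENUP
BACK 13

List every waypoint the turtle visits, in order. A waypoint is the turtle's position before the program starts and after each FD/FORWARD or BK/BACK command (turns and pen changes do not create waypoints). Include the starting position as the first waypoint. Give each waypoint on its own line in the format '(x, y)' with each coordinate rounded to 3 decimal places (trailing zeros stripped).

Answer: (0, 0)
(16.454, -9.5)
(16.454, 0.5)
(16.454, -12.5)

Derivation:
Executing turtle program step by step:
Start: pos=(0,0), heading=0, pen down
RT 30: heading 0 -> 330
FD 19: (0,0) -> (16.454,-9.5) [heading=330, draw]
LT 120: heading 330 -> 90
FD 10: (16.454,-9.5) -> (16.454,0.5) [heading=90, draw]
PU: pen up
BK 13: (16.454,0.5) -> (16.454,-12.5) [heading=90, move]
Final: pos=(16.454,-12.5), heading=90, 2 segment(s) drawn
Waypoints (4 total):
(0, 0)
(16.454, -9.5)
(16.454, 0.5)
(16.454, -12.5)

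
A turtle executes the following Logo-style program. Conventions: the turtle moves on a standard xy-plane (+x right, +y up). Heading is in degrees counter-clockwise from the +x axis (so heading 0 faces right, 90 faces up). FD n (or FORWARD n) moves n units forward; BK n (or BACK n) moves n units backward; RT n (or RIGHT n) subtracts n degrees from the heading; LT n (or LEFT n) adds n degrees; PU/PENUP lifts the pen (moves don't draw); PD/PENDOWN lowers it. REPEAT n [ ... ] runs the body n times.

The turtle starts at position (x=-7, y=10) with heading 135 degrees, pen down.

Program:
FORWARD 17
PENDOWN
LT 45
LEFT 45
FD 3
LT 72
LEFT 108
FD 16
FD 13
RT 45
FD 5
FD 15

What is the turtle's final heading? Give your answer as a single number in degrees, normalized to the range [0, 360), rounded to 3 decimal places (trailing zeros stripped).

Answer: 0

Derivation:
Executing turtle program step by step:
Start: pos=(-7,10), heading=135, pen down
FD 17: (-7,10) -> (-19.021,22.021) [heading=135, draw]
PD: pen down
LT 45: heading 135 -> 180
LT 45: heading 180 -> 225
FD 3: (-19.021,22.021) -> (-21.142,19.899) [heading=225, draw]
LT 72: heading 225 -> 297
LT 108: heading 297 -> 45
FD 16: (-21.142,19.899) -> (-9.828,31.213) [heading=45, draw]
FD 13: (-9.828,31.213) -> (-0.636,40.406) [heading=45, draw]
RT 45: heading 45 -> 0
FD 5: (-0.636,40.406) -> (4.364,40.406) [heading=0, draw]
FD 15: (4.364,40.406) -> (19.364,40.406) [heading=0, draw]
Final: pos=(19.364,40.406), heading=0, 6 segment(s) drawn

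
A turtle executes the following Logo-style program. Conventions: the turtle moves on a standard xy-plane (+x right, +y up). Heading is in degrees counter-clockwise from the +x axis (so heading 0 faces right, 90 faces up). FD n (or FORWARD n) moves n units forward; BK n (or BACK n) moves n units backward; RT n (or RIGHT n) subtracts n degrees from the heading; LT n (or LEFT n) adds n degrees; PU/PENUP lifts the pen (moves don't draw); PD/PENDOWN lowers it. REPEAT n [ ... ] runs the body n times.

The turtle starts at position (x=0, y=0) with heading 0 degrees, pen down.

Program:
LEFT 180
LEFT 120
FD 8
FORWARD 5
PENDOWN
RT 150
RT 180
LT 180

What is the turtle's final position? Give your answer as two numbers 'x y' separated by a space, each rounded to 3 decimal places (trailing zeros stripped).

Answer: 6.5 -11.258

Derivation:
Executing turtle program step by step:
Start: pos=(0,0), heading=0, pen down
LT 180: heading 0 -> 180
LT 120: heading 180 -> 300
FD 8: (0,0) -> (4,-6.928) [heading=300, draw]
FD 5: (4,-6.928) -> (6.5,-11.258) [heading=300, draw]
PD: pen down
RT 150: heading 300 -> 150
RT 180: heading 150 -> 330
LT 180: heading 330 -> 150
Final: pos=(6.5,-11.258), heading=150, 2 segment(s) drawn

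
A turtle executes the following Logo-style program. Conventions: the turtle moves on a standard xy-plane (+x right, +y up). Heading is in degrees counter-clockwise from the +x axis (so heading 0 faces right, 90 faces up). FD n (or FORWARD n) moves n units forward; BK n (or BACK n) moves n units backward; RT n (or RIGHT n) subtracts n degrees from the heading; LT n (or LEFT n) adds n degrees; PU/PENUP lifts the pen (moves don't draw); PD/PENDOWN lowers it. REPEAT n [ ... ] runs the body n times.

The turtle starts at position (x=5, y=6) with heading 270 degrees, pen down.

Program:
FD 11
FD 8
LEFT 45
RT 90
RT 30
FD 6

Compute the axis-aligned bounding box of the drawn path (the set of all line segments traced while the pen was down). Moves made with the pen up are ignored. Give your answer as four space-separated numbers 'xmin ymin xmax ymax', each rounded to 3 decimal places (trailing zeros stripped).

Executing turtle program step by step:
Start: pos=(5,6), heading=270, pen down
FD 11: (5,6) -> (5,-5) [heading=270, draw]
FD 8: (5,-5) -> (5,-13) [heading=270, draw]
LT 45: heading 270 -> 315
RT 90: heading 315 -> 225
RT 30: heading 225 -> 195
FD 6: (5,-13) -> (-0.796,-14.553) [heading=195, draw]
Final: pos=(-0.796,-14.553), heading=195, 3 segment(s) drawn

Segment endpoints: x in {-0.796, 5, 5, 5}, y in {-14.553, -13, -5, 6}
xmin=-0.796, ymin=-14.553, xmax=5, ymax=6

Answer: -0.796 -14.553 5 6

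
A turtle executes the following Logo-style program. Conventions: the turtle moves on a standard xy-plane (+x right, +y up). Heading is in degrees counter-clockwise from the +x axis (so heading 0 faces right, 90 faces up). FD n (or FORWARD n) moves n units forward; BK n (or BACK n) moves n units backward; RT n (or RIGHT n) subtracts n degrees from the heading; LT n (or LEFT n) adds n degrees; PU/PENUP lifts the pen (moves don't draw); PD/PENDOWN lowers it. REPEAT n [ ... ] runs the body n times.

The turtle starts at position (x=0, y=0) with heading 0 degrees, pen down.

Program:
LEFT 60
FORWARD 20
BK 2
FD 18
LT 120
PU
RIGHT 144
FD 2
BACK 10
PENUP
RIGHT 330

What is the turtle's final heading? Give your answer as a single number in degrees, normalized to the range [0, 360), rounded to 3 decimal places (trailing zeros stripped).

Executing turtle program step by step:
Start: pos=(0,0), heading=0, pen down
LT 60: heading 0 -> 60
FD 20: (0,0) -> (10,17.321) [heading=60, draw]
BK 2: (10,17.321) -> (9,15.588) [heading=60, draw]
FD 18: (9,15.588) -> (18,31.177) [heading=60, draw]
LT 120: heading 60 -> 180
PU: pen up
RT 144: heading 180 -> 36
FD 2: (18,31.177) -> (19.618,32.352) [heading=36, move]
BK 10: (19.618,32.352) -> (11.528,26.475) [heading=36, move]
PU: pen up
RT 330: heading 36 -> 66
Final: pos=(11.528,26.475), heading=66, 3 segment(s) drawn

Answer: 66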